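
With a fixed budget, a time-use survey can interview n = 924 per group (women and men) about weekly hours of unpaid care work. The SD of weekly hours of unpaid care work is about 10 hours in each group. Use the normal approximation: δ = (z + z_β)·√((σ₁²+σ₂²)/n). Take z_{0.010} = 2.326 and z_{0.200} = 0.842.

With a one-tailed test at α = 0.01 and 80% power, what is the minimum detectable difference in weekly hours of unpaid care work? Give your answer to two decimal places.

δ = (z_α + z_β) · √((σ₁²+σ₂²)/n)
  = (2.326 + 0.842) · √(200/924)
  = 3.168 · √0.21645
  = 3.168 · 0.4652
  = 1.4739

Minimum detectable difference ≈ 1.47 hours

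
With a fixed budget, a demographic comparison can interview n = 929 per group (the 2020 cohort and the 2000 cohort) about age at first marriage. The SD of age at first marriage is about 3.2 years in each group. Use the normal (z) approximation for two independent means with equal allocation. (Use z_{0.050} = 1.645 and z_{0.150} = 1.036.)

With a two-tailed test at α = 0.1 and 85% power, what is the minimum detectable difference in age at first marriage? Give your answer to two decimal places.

Minimum detectable difference ≈ 0.40 years

δ = (z_{α/2} + z_β) · √((σ₁²+σ₂²)/n)
  = (1.645 + 1.036) · √(20.48/929)
  = 2.681 · √0.02205
  = 2.681 · 0.1485
  = 0.3981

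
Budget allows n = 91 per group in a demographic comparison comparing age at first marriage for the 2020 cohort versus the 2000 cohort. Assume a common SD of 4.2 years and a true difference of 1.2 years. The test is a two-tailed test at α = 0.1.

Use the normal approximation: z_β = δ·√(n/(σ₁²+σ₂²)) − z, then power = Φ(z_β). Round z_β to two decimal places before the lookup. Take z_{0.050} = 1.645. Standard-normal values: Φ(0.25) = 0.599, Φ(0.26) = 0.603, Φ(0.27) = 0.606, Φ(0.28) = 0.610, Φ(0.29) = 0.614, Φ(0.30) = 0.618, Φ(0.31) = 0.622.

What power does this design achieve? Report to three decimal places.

z_β = δ·√(n/(σ₁²+σ₂²)) − z_{α/2}
    = 1.2 · √(91/35.28) − 1.645
    = 1.2 · 1.60604 − 1.645
    = 1.9272 − 1.645 = 0.2822 → 0.28
Power = Φ(0.28) = 0.610.

Power ≈ 0.610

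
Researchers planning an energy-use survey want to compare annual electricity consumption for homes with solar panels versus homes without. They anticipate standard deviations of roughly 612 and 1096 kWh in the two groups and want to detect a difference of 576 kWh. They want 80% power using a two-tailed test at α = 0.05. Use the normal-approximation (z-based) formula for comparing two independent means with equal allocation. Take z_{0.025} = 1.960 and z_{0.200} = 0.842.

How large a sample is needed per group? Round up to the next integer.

n = 38 per group

n = (z_{α/2} + z_β)² · (σ₁² + σ₂²) / δ²
  = (1.960 + 0.842)² · (612² + 1096² = 1575760) / 576²
  = 7.8512 · 1575760 / 331776
  = 37.29
Round up → n = 38 per group.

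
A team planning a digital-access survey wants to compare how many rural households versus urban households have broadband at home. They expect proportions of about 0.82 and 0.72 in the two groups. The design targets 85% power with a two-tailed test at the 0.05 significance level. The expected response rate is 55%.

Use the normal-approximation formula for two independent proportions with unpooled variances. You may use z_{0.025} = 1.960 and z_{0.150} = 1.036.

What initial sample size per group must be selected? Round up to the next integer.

n = 570 per group

n = (z_{α/2} + z_β)² · [p₁(1−p₁) + p₂(1−p₂)] / (p₁ − p₂)²
  = (1.960 + 1.036)² · (0.82·0.18 + 0.72·0.28) / (0.10)²
  = (2.996)² · (0.1476 + 0.2016) / 0.0100
  = 8.9760 · 0.3492 / 0.0100
  = 313.44
Adjust for 55% response: 313.44 / 0.55 = 569.90.
Round up → n = 570 per group.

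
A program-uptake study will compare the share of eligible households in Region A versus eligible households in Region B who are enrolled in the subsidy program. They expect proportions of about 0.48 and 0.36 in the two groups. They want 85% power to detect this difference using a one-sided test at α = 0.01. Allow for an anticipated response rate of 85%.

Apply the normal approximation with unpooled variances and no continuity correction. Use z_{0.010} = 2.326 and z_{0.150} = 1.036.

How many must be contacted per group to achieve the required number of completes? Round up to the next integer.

n = (z_α + z_β)² · [p₁(1−p₁) + p₂(1−p₂)] / (p₁ − p₂)²
  = (2.326 + 1.036)² · (0.48·0.52 + 0.36·0.64) / (0.12)²
  = (3.362)² · (0.2496 + 0.2304) / 0.0144
  = 11.3030 · 0.4800 / 0.0144
  = 376.77
Adjust for 85% response: 376.77 / 0.85 = 443.26.
Round up → n = 444 per group.

n = 444 per group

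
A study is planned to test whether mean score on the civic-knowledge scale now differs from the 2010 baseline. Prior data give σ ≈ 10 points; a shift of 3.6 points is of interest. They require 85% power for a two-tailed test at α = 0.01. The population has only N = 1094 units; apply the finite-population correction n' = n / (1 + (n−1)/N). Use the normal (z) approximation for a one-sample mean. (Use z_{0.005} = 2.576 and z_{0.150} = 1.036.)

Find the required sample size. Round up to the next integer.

n = 93

n = (z_{α/2} + z_β)² · σ² / δ²
  = (2.576 + 1.036)² · 10² / 3.6²
  = 13.0465 · 100 / 12.96
  = 100.67
Finite-population correction (N = 1094): 100.67 / (1 + (100.67 − 1)/1094) = 92.26.
Round up → n = 93.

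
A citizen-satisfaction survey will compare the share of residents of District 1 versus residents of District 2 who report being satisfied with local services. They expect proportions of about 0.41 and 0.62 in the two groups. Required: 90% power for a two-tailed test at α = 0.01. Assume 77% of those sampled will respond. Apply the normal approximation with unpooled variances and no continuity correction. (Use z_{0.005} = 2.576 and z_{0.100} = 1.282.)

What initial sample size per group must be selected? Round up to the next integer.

n = 210 per group

n = (z_{α/2} + z_β)² · [p₁(1−p₁) + p₂(1−p₂)] / (p₁ − p₂)²
  = (2.576 + 1.282)² · (0.41·0.59 + 0.62·0.38) / (-0.21)²
  = (3.858)² · (0.2419 + 0.2356) / 0.0441
  = 14.8842 · 0.4775 / 0.0441
  = 161.16
Adjust for 77% response: 161.16 / 0.77 = 209.30.
Round up → n = 210 per group.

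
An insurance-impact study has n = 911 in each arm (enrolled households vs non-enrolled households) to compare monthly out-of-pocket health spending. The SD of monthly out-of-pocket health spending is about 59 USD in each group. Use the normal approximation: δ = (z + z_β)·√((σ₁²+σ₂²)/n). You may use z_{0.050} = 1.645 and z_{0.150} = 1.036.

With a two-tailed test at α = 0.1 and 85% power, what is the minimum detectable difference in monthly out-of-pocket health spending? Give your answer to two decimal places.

Minimum detectable difference ≈ 7.41 USD

δ = (z_{α/2} + z_β) · √((σ₁²+σ₂²)/n)
  = (1.645 + 1.036) · √(6962/911)
  = 2.681 · √7.6422
  = 2.681 · 2.7644
  = 7.4115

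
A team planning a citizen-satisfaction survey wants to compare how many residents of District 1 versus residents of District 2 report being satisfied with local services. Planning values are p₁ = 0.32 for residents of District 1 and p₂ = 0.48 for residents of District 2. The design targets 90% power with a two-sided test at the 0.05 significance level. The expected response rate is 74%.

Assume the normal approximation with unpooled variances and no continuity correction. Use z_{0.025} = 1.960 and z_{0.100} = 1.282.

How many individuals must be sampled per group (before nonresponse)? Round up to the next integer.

n = (z_{α/2} + z_β)² · [p₁(1−p₁) + p₂(1−p₂)] / (p₁ − p₂)²
  = (1.960 + 1.282)² · (0.32·0.68 + 0.48·0.52) / (-0.16)²
  = (3.242)² · (0.2176 + 0.2496) / 0.0256
  = 10.5106 · 0.4672 / 0.0256
  = 191.82
Adjust for 74% response: 191.82 / 0.74 = 259.21.
Round up → n = 260 per group.

n = 260 per group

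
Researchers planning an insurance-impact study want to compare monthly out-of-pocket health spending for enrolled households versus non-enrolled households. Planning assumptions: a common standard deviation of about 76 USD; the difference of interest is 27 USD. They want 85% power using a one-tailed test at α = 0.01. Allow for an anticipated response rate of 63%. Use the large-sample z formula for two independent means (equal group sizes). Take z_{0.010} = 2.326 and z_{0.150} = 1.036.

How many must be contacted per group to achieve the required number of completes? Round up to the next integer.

n = 285 per group

n = (z_α + z_β)² · (σ₁² + σ₂²) / δ²
  = (2.326 + 1.036)² · (2·76² = 11552) / 27²
  = 11.3030 · 11552 / 729
  = 179.11
Adjust for 63% response: 179.11 / 0.63 = 284.31.
Round up → n = 285 per group.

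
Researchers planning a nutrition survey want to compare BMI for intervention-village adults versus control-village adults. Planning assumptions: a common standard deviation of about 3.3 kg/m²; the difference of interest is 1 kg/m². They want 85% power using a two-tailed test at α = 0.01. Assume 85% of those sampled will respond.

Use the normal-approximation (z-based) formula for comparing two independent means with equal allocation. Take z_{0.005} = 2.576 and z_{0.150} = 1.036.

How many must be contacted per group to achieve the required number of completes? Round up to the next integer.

n = 335 per group

n = (z_{α/2} + z_β)² · (σ₁² + σ₂²) / δ²
  = (2.576 + 1.036)² · (2·3.3² = 21.78) / 1²
  = 13.0465 · 21.78 / 1
  = 284.15
Adjust for 85% response: 284.15 / 0.85 = 334.30.
Round up → n = 335 per group.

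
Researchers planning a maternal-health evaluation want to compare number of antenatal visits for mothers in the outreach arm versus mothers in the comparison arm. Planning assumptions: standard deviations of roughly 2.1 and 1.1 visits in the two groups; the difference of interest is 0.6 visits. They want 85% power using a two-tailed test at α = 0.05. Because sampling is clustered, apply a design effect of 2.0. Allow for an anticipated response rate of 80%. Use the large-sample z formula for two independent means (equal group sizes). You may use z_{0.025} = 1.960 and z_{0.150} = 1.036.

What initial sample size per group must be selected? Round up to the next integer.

n = 351 per group

n = (z_{α/2} + z_β)² · (σ₁² + σ₂²) / δ²
  = (1.960 + 1.036)² · (2.1² + 1.1² = 5.62) / 0.6²
  = 8.9760 · 5.62 / 0.36
  = 140.13
Design effect: 2.0 × 140.13 = 280.25.
Adjust for 80% response: 280.25 / 0.80 = 350.31.
Round up → n = 351 per group.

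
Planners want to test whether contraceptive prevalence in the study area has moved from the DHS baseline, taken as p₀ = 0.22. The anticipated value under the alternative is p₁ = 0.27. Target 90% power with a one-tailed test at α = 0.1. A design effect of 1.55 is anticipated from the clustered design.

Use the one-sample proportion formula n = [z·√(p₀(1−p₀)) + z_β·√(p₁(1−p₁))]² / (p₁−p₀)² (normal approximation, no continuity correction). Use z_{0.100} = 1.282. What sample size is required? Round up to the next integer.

n = [z_α·√(p₀q₀) + z_β·√(p₁q₁)]² / (p₁ − p₀)²
  = [1.282·√(0.22·0.78) + 1.282·√(0.27·0.73)]² / (0.05)²
  = [1.282·0.4142 + 1.282·0.4440]² / 0.0025
  = [1.1002]² / 0.0025
  = 484.19
Design effect: 1.55 × 484.19 = 750.50.
Round up → n = 751.

n = 751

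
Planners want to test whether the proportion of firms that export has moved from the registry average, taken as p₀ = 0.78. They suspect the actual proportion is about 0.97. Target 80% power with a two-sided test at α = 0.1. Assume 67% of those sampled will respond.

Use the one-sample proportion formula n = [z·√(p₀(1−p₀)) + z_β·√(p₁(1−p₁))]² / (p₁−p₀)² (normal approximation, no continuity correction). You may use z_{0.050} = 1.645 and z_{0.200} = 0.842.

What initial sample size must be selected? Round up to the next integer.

n = [z_{α/2}·√(p₀q₀) + z_β·√(p₁q₁)]² / (p₁ − p₀)²
  = [1.645·√(0.78·0.22) + 0.842·√(0.97·0.03)]² / (0.19)²
  = [1.645·0.4142 + 0.842·0.1706]² / 0.0361
  = [0.8251]² / 0.0361
  = 18.86
Adjust for 67% response: 18.86 / 0.67 = 28.14.
Round up → n = 29.

n = 29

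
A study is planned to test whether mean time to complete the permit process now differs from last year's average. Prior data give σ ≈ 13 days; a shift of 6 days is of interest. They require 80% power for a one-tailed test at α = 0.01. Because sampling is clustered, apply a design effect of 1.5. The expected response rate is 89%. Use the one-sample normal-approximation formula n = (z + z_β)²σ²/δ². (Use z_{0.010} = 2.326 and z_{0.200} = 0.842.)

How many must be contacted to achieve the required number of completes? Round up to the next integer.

n = 80

n = (z_α + z_β)² · σ² / δ²
  = (2.326 + 0.842)² · 13² / 6²
  = 10.0362 · 169 / 36
  = 47.11
Design effect: 1.5 × 47.11 = 70.67.
Adjust for 89% response: 70.67 / 0.89 = 79.41.
Round up → n = 80.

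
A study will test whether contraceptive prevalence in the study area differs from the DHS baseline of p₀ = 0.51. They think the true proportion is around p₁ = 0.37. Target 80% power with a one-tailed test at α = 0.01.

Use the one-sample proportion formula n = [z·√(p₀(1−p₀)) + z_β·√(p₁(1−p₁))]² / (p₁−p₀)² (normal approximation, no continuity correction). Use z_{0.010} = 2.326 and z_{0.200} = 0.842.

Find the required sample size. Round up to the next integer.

n = [z_α·√(p₀q₀) + z_β·√(p₁q₁)]² / (p₁ − p₀)²
  = [2.326·√(0.51·0.49) + 0.842·√(0.37·0.63)]² / (-0.14)²
  = [2.326·0.4999 + 0.842·0.4828]² / 0.0196
  = [1.5693]² / 0.0196
  = 125.65
Round up → n = 126.

n = 126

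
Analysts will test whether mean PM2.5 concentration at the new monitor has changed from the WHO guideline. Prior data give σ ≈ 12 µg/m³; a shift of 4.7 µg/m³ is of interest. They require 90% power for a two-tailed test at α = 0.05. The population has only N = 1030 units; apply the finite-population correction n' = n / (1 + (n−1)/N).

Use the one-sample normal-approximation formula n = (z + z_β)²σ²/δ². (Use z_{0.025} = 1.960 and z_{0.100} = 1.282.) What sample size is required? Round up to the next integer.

n = (z_{α/2} + z_β)² · σ² / δ²
  = (1.960 + 1.282)² · 12² / 4.7²
  = 10.5106 · 144 / 22.09
  = 68.52
Finite-population correction (N = 1030): 68.52 / (1 + (68.52 − 1)/1030) = 64.30.
Round up → n = 65.

n = 65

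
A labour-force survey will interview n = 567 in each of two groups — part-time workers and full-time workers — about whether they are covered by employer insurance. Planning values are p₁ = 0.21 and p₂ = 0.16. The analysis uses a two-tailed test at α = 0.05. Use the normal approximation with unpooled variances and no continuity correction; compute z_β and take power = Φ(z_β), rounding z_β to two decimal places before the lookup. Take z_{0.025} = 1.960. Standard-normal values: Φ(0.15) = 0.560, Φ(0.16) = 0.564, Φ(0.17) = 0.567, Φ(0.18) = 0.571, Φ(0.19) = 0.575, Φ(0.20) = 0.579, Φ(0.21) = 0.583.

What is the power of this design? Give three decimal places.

Power ≈ 0.583

z_β = |p₁−p₂|·√(n/[p₁q₁+p₂q₂]) − z_{α/2}
    = 0.05 · √(567/0.3003) − 1.960
    = 0.05 · 43.4524 − 1.960
    = 2.1726 − 1.960 = 0.2126 → 0.21
Power = Φ(0.21) = 0.583.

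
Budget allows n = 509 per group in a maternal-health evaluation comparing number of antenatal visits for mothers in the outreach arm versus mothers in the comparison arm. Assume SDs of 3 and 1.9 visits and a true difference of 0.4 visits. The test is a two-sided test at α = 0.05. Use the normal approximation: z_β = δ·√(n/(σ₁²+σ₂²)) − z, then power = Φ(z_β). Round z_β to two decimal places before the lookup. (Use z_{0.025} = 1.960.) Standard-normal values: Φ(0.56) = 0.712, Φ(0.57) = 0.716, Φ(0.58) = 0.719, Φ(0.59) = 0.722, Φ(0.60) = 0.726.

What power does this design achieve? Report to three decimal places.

z_β = δ·√(n/(σ₁²+σ₂²)) − z_{α/2}
    = 0.4 · √(509/12.61) − 1.960
    = 0.4 · 6.35333 − 1.960
    = 2.5413 − 1.960 = 0.5813 → 0.58
Power = Φ(0.58) = 0.719.

Power ≈ 0.719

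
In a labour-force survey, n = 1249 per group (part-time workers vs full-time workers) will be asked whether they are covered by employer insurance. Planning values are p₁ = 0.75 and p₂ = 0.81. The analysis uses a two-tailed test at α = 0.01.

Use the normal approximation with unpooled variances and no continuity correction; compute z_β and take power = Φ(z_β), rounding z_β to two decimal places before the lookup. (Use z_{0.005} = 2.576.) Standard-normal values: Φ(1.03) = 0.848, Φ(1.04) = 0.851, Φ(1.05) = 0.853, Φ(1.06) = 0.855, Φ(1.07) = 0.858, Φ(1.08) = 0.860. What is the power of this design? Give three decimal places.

z_β = |p₁−p₂|·√(n/[p₁q₁+p₂q₂]) − z_{α/2}
    = 0.06 · √(1249/0.3414) − 2.576
    = 0.06 · 60.4852 − 2.576
    = 3.6291 − 2.576 = 1.0531 → 1.05
Power = Φ(1.05) = 0.853.

Power ≈ 0.853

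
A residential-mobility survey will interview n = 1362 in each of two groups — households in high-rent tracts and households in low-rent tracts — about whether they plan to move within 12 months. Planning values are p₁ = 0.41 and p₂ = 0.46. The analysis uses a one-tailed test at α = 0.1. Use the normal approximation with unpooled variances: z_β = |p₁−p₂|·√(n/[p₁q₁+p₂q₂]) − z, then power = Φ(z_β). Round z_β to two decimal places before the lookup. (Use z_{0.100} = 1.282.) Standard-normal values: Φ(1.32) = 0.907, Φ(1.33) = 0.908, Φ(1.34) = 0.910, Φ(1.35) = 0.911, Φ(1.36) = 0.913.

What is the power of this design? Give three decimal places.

z_β = |p₁−p₂|·√(n/[p₁q₁+p₂q₂]) − z_α
    = 0.05 · √(1362/0.4903) − 1.282
    = 0.05 · 52.7057 − 1.282
    = 2.6353 − 1.282 = 1.3533 → 1.35
Power = Φ(1.35) = 0.911.

Power ≈ 0.911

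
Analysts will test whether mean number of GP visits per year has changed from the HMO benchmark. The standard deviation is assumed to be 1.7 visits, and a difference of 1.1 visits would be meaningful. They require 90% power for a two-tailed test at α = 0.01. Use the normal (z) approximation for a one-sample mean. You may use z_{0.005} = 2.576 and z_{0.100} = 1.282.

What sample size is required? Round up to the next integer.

n = 36

n = (z_{α/2} + z_β)² · σ² / δ²
  = (2.576 + 1.282)² · 1.7² / 1.1²
  = 14.8842 · 2.89 / 1.21
  = 35.55
Round up → n = 36.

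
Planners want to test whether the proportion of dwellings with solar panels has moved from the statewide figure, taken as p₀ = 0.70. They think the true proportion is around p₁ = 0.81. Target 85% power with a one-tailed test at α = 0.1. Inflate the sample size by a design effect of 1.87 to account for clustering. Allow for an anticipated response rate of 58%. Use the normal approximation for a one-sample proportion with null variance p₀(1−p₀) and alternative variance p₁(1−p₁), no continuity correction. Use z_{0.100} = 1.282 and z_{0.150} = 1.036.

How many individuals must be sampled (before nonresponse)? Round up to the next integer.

n = 264

n = [z_α·√(p₀q₀) + z_β·√(p₁q₁)]² / (p₁ − p₀)²
  = [1.282·√(0.70·0.30) + 1.036·√(0.81·0.19)]² / (0.11)²
  = [1.282·0.4583 + 1.036·0.3923]² / 0.0121
  = [0.9939]² / 0.0121
  = 81.64
Design effect: 1.87 × 81.64 = 152.67.
Adjust for 58% response: 152.67 / 0.58 = 263.22.
Round up → n = 264.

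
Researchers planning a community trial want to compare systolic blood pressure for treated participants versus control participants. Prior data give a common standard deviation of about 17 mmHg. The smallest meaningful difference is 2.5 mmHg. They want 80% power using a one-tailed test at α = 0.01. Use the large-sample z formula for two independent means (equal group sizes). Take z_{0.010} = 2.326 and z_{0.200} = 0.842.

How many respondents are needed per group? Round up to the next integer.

n = (z_α + z_β)² · (σ₁² + σ₂²) / δ²
  = (2.326 + 0.842)² · (2·17² = 578) / 2.5²
  = 10.0362 · 578 / 6.25
  = 928.15
Round up → n = 929 per group.

n = 929 per group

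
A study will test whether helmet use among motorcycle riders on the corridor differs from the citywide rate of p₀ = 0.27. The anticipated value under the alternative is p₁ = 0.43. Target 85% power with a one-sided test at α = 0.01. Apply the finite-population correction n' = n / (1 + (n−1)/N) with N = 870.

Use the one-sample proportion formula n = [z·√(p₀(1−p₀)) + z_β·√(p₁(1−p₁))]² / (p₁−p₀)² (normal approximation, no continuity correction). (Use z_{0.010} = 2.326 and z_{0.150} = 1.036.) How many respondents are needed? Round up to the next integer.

n = [z_α·√(p₀q₀) + z_β·√(p₁q₁)]² / (p₁ − p₀)²
  = [2.326·√(0.27·0.73) + 1.036·√(0.43·0.57)]² / (0.16)²
  = [2.326·0.4440 + 1.036·0.4951]² / 0.0256
  = [1.5455]² / 0.0256
  = 93.31
Finite-population correction (N = 870): 93.31 / (1 + (93.31 − 1)/870) = 84.36.
Round up → n = 85.

n = 85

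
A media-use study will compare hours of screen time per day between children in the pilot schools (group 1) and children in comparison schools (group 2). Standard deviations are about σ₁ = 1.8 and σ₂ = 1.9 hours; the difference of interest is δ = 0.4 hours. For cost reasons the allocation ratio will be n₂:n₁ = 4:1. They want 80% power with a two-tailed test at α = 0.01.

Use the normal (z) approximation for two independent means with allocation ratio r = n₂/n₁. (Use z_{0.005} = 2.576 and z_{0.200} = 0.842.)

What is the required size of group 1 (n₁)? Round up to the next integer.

n₁ = 303

n₁ = (z_{α/2} + z_β)² · (σ₁² + σ₂²/r) / δ²
   = (2.576 + 0.842)² · (1.8² + 1.9²/4) / 0.4²
   = 11.6827 · (3.24 + 0.9025) / 0.16
   = 11.6827 · 4.1425 / 0.16
   = 302.47
Round up → n₁ = 303; n₂ = r·n₁ = 4 × 303 = 1212.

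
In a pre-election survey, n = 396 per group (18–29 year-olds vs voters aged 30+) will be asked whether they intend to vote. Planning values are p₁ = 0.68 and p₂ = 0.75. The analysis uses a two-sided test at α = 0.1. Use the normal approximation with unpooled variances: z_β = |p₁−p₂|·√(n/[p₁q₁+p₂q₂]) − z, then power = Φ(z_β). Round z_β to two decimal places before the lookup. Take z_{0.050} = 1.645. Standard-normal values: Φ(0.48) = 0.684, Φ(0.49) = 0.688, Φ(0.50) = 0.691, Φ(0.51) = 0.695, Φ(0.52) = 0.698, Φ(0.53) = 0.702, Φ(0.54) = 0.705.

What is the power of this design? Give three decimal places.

z_β = |p₁−p₂|·√(n/[p₁q₁+p₂q₂]) − z_{α/2}
    = 0.07 · √(396/0.4051) − 1.645
    = 0.07 · 31.2656 − 1.645
    = 2.1886 − 1.645 = 0.5436 → 0.54
Power = Φ(0.54) = 0.705.

Power ≈ 0.705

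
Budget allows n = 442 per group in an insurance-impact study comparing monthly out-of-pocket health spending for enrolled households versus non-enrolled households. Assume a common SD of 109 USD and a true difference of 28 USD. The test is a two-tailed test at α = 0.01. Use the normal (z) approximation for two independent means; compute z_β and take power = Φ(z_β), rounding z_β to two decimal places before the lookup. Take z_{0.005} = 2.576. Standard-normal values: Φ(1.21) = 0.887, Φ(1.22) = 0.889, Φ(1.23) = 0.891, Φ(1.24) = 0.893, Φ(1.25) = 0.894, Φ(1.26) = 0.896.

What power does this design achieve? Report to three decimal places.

Power ≈ 0.893

z_β = δ·√(n/(σ₁²+σ₂²)) − z_{α/2}
    = 28 · √(442/23762) − 2.576
    = 28 · 0.13639 − 2.576
    = 3.8188 − 2.576 = 1.2428 → 1.24
Power = Φ(1.24) = 0.893.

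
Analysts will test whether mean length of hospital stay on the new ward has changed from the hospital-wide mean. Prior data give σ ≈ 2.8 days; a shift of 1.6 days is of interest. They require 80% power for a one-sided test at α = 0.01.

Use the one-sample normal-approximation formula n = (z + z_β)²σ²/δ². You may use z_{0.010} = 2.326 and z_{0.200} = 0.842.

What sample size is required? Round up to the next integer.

n = (z_α + z_β)² · σ² / δ²
  = (2.326 + 0.842)² · 2.8² / 1.6²
  = 10.0362 · 7.84 / 2.56
  = 30.74
Round up → n = 31.

n = 31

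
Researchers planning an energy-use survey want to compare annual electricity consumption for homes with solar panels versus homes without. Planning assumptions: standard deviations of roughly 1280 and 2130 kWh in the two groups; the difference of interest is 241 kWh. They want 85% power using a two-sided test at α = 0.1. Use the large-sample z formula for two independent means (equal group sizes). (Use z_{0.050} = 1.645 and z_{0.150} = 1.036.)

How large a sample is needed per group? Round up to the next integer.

n = 765 per group

n = (z_{α/2} + z_β)² · (σ₁² + σ₂²) / δ²
  = (1.645 + 1.036)² · (1280² + 2130² = 6175300) / 241²
  = 7.1878 · 6175300 / 58081
  = 764.22
Round up → n = 765 per group.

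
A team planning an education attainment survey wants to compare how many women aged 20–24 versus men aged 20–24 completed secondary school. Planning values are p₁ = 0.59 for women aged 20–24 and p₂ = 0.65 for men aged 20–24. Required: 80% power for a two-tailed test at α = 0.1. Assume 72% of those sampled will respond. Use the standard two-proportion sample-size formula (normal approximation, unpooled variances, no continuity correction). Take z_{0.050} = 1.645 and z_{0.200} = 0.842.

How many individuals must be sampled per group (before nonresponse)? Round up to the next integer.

n = (z_{α/2} + z_β)² · [p₁(1−p₁) + p₂(1−p₂)] / (p₁ − p₂)²
  = (1.645 + 0.842)² · (0.59·0.41 + 0.65·0.35) / (-0.06)²
  = (2.487)² · (0.2419 + 0.2275) / 0.0036
  = 6.1852 · 0.4694 / 0.0036
  = 806.48
Adjust for 72% response: 806.48 / 0.72 = 1120.11.
Round up → n = 1121 per group.

n = 1121 per group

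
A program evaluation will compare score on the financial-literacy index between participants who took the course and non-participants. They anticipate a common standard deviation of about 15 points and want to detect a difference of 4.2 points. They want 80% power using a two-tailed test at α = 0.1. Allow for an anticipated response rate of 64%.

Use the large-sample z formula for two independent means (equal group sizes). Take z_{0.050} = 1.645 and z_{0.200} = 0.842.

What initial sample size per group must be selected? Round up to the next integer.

n = 247 per group

n = (z_{α/2} + z_β)² · (σ₁² + σ₂²) / δ²
  = (1.645 + 0.842)² · (2·15² = 450) / 4.2²
  = 6.1852 · 450 / 17.64
  = 157.78
Adjust for 64% response: 157.78 / 0.64 = 246.54.
Round up → n = 247 per group.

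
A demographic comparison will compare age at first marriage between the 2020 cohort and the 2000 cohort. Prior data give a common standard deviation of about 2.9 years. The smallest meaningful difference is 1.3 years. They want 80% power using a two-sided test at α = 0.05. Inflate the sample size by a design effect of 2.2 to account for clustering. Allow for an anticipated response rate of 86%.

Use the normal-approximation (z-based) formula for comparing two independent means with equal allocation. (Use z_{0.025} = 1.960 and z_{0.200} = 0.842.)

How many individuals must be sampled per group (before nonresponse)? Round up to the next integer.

n = (z_{α/2} + z_β)² · (σ₁² + σ₂²) / δ²
  = (1.960 + 0.842)² · (2·2.9² = 16.82) / 1.3²
  = 7.8512 · 16.82 / 1.69
  = 78.14
Design effect: 2.2 × 78.14 = 171.91.
Adjust for 86% response: 171.91 / 0.86 = 199.89.
Round up → n = 200 per group.

n = 200 per group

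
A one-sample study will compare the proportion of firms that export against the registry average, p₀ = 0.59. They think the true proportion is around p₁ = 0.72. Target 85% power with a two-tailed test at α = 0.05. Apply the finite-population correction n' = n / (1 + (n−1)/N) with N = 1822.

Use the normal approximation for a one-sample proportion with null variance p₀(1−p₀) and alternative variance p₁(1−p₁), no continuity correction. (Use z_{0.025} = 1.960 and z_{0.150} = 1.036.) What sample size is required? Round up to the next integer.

n = [z_{α/2}·√(p₀q₀) + z_β·√(p₁q₁)]² / (p₁ − p₀)²
  = [1.960·√(0.59·0.41) + 1.036·√(0.72·0.28)]² / (0.13)²
  = [1.960·0.4918 + 1.036·0.4490]² / 0.0169
  = [1.4292]² / 0.0169
  = 120.86
Finite-population correction (N = 1822): 120.86 / (1 + (120.86 − 1)/1822) = 113.40.
Round up → n = 114.

n = 114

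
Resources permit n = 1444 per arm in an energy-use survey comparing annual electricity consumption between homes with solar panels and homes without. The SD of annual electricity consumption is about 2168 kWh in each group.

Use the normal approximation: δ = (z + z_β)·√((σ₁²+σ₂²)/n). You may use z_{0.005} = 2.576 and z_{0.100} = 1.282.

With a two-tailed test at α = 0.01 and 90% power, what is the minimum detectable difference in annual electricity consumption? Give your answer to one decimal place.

Minimum detectable difference ≈ 311.3 kWh

δ = (z_{α/2} + z_β) · √((σ₁²+σ₂²)/n)
  = (2.576 + 1.282) · √(9400448/1444)
  = 3.858 · √6510.0
  = 3.858 · 80.6846
  = 311.2812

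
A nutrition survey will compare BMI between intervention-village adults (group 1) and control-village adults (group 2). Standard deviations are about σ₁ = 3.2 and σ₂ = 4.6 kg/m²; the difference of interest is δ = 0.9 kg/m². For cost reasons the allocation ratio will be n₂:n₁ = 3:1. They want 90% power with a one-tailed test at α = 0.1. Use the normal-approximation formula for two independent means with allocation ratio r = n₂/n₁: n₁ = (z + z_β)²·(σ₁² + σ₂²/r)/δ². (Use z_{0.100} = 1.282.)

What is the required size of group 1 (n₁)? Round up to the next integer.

n₁ = (z_α + z_β)² · (σ₁² + σ₂²/r) / δ²
   = (1.282 + 1.282)² · (3.2² + 4.6²/3) / 0.9²
   = 6.5741 · (10.24 + 7.0533) / 0.81
   = 6.5741 · 17.2933 / 0.81
   = 140.36
Round up → n₁ = 141; n₂ = r·n₁ = 3 × 141 = 423.

n₁ = 141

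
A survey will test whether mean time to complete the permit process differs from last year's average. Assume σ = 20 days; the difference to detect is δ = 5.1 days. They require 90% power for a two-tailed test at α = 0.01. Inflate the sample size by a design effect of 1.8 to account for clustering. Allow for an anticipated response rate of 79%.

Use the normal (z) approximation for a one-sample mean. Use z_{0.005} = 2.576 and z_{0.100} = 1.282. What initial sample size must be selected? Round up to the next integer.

n = 522

n = (z_{α/2} + z_β)² · σ² / δ²
  = (2.576 + 1.282)² · 20² / 5.1²
  = 14.8842 · 400 / 26.01
  = 228.90
Design effect: 1.8 × 228.90 = 412.02.
Adjust for 79% response: 412.02 / 0.79 = 521.54.
Round up → n = 522.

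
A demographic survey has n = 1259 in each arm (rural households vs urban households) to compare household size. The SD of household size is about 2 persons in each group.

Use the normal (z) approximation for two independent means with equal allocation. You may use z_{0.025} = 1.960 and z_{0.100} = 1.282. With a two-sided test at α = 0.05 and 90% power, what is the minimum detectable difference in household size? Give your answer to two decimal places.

δ = (z_{α/2} + z_β) · √((σ₁²+σ₂²)/n)
  = (1.960 + 1.282) · √(8/1259)
  = 3.242 · √0.00635
  = 3.242 · 0.0797
  = 0.2584

Minimum detectable difference ≈ 0.26 persons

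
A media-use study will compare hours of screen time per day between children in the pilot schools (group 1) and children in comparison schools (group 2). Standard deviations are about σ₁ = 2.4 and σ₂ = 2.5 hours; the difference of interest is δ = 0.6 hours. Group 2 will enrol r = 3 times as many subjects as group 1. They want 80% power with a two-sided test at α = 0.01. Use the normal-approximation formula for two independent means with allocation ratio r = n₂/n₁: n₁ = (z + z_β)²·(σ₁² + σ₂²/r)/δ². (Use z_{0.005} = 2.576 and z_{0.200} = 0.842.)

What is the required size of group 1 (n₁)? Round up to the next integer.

n₁ = 255

n₁ = (z_{α/2} + z_β)² · (σ₁² + σ₂²/r) / δ²
   = (2.576 + 0.842)² · (2.4² + 2.5²/3) / 0.6²
   = 11.6827 · (5.76 + 2.0833) / 0.36
   = 11.6827 · 7.8433 / 0.36
   = 254.53
Round up → n₁ = 255; n₂ = r·n₁ = 3 × 255 = 765.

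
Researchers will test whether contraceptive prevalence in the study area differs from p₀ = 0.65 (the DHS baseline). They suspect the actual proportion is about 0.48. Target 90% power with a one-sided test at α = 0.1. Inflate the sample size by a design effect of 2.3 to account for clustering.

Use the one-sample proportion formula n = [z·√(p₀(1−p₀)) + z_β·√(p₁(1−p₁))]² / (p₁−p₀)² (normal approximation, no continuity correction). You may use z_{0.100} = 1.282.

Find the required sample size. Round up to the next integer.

n = 125

n = [z_α·√(p₀q₀) + z_β·√(p₁q₁)]² / (p₁ − p₀)²
  = [1.282·√(0.65·0.35) + 1.282·√(0.48·0.52)]² / (-0.17)²
  = [1.282·0.4770 + 1.282·0.4996]² / 0.0289
  = [1.2520]² / 0.0289
  = 54.24
Design effect: 2.3 × 54.24 = 124.74.
Round up → n = 125.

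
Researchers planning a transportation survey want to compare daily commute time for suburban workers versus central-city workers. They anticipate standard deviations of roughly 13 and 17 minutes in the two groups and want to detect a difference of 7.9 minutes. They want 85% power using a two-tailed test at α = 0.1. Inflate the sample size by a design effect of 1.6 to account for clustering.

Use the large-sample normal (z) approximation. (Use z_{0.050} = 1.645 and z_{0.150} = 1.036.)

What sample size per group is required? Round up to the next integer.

n = 85 per group

n = (z_{α/2} + z_β)² · (σ₁² + σ₂²) / δ²
  = (1.645 + 1.036)² · (13² + 17² = 458) / 7.9²
  = 7.1878 · 458 / 62.41
  = 52.75
Design effect: 1.6 × 52.75 = 84.40.
Round up → n = 85 per group.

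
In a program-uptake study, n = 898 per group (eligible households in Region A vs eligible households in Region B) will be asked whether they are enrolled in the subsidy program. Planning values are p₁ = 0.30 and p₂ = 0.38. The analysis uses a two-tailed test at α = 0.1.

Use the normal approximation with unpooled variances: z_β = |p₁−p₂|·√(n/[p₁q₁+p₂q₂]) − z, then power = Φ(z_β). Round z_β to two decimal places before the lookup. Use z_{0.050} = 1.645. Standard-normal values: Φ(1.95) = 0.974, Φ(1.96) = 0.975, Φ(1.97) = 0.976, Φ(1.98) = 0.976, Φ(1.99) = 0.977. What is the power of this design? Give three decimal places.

z_β = |p₁−p₂|·√(n/[p₁q₁+p₂q₂]) − z_{α/2}
    = 0.08 · √(898/0.4456) − 1.645
    = 0.08 · 44.8917 − 1.645
    = 3.5913 − 1.645 = 1.9463 → 1.95
Power = Φ(1.95) = 0.974.

Power ≈ 0.974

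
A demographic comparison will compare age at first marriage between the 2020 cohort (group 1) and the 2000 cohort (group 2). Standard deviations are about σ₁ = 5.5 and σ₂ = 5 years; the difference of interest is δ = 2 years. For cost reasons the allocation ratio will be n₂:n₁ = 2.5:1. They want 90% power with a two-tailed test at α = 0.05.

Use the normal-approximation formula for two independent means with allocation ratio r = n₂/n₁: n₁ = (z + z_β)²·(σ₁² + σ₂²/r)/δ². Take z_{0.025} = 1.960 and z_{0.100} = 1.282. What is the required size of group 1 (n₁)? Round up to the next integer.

n₁ = 106

n₁ = (z_{α/2} + z_β)² · (σ₁² + σ₂²/r) / δ²
   = (1.960 + 1.282)² · (5.5² + 5²/2.5) / 2²
   = 10.5106 · (30.25 + 10) / 4
   = 10.5106 · 40.25 / 4
   = 105.76
Round up → n₁ = 106; n₂ = r·n₁ = 2.5 × 106 = 265.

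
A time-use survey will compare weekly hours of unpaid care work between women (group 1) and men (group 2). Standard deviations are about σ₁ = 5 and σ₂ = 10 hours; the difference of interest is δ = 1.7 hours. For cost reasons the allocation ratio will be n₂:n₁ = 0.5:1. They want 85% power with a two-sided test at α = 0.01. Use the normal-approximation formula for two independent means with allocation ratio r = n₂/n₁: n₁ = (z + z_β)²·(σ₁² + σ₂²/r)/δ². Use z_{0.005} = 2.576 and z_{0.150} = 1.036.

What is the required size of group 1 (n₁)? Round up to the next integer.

n₁ = (z_{α/2} + z_β)² · (σ₁² + σ₂²/r) / δ²
   = (2.576 + 1.036)² · (5² + 10²/0.5) / 1.7²
   = 13.0465 · (25 + 200) / 2.89
   = 13.0465 · 225 / 2.89
   = 1015.73
Round up → n₁ = 1016; n₂ = r·n₁ = 0.5 × 1016 = 508.

n₁ = 1016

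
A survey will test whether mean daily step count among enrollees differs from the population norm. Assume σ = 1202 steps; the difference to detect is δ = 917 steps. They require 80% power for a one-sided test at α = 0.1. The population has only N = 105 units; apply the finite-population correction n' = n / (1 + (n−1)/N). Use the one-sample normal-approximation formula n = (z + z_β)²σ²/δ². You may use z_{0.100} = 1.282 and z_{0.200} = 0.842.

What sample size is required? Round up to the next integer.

n = 8

n = (z_α + z_β)² · σ² / δ²
  = (1.282 + 0.842)² · 1202² / 917²
  = 4.5114 · 1444804 / 840889
  = 7.75
Finite-population correction (N = 105): 7.75 / (1 + (7.75 − 1)/105) = 7.28.
Round up → n = 8.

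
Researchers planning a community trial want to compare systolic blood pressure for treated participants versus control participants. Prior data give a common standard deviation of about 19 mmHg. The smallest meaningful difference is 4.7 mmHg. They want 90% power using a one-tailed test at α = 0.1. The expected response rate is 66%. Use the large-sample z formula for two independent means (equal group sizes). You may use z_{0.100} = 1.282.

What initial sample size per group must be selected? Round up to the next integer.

n = 326 per group

n = (z_α + z_β)² · (σ₁² + σ₂²) / δ²
  = (1.282 + 1.282)² · (2·19² = 722) / 4.7²
  = 6.5741 · 722 / 22.09
  = 214.87
Adjust for 66% response: 214.87 / 0.66 = 325.56.
Round up → n = 326 per group.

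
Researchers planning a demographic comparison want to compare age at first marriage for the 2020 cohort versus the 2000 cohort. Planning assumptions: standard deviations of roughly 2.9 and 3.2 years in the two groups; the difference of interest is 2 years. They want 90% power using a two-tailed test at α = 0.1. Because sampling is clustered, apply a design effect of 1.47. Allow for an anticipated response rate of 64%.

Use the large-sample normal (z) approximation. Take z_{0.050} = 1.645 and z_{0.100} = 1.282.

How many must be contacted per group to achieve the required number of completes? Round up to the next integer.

n = 92 per group

n = (z_{α/2} + z_β)² · (σ₁² + σ₂²) / δ²
  = (1.645 + 1.282)² · (2.9² + 3.2² = 18.65) / 2²
  = 8.5673 · 18.65 / 4
  = 39.95
Design effect: 1.47 × 39.95 = 58.72.
Adjust for 64% response: 58.72 / 0.64 = 91.75.
Round up → n = 92 per group.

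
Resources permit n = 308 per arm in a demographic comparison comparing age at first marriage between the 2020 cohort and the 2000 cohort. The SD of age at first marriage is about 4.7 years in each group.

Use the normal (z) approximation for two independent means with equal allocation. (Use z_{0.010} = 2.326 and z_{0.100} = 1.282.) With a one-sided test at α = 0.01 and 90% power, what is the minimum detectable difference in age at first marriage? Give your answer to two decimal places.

Minimum detectable difference ≈ 1.37 years

δ = (z_α + z_β) · √((σ₁²+σ₂²)/n)
  = (2.326 + 1.282) · √(44.18/308)
  = 3.608 · √0.14344
  = 3.608 · 0.3787
  = 1.3665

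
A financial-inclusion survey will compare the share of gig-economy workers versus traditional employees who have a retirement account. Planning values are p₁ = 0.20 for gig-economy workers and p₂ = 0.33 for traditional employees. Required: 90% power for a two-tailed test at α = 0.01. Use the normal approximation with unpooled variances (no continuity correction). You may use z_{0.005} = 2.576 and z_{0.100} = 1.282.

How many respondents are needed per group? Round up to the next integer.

n = (z_{α/2} + z_β)² · [p₁(1−p₁) + p₂(1−p₂)] / (p₁ − p₂)²
  = (2.576 + 1.282)² · (0.20·0.80 + 0.33·0.67) / (-0.13)²
  = (3.858)² · (0.1600 + 0.2211) / 0.0169
  = 14.8842 · 0.3811 / 0.0169
  = 335.64
Round up → n = 336 per group.

n = 336 per group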